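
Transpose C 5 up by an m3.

E-flat 5

Three letter names up from C: E.
A minor third is 3 semitones; 3 semitones up from C5 gives Eb5.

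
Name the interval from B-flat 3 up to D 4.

B to D spans three letter names (B-C-D), so the interval is some kind of third.
Counting semitones, Bb3→D4 is 4, which is the major third.

M3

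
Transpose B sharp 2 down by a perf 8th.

B sharp 1

An octave keeps the letter name B, an octave down from B.
Moving 12 semitones down from B#2 (the size of a perfect octave) reaches B#1.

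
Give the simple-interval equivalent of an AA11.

AA4

Subtracting seven from the interval number removes an octave: 11 − 7 = 4.
That makes a doubly augmented eleventh a compound doubly augmented fourth — an octave plus a doubly augmented fourth.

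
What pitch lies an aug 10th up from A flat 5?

Counting three letter names plus an octave up from A lands on C.
An augmented tenth is 17 semitones; 17 semitones up from Ab5 gives C#7.

C sharp 7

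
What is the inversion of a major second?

minor seventh

The rule of nine gives the new number: 9 − 2 = 7, so a second becomes a seventh.
Quality inverts too: major becomes minor. That makes the inversion a minor seventh.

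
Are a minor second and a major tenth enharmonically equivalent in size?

1 semitone (minor second) vs 16 semitones (major tenth): not equal.

No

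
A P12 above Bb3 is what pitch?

F5

Counting five letter names plus an octave up from B lands on F.
Moving 19 semitones up from Bb3 (the size of a perfect twelfth) reaches F5.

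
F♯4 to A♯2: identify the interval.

Descending from F#4 to A#2 is the same interval as ascending A#2 to F#4.
A to F spans six letter names (A-B-C-D-E-F), plus an octave: a thirteenth.
A major thirteenth would be 21 semitones, but A#2 to F#4 is 20 — one semitone narrower, making it a minor thirteenth.
(Equivalently, a compound minor sixth: a minor sixth plus an octave.)

m13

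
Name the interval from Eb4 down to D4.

Descending from Eb4 to D4 is the same interval as ascending D4 to Eb4.
D to E spans two letter names (D-E), so the interval is some kind of second.
At 1 semitone, D4→Eb4 falls one short of a major second: minor.

minor second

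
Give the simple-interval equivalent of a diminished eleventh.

Subtracting seven from the interval number removes an octave: 11 − 7 = 4.
So a diminished eleventh is an octave plus a diminished fourth. The quality is unchanged.

diminished fourth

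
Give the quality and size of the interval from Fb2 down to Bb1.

diminished fifth

Descending from Fb2 to Bb1 is the same interval as ascending Bb1 to Fb2.
B to F spans five letter names (B-C-D-E-F): a fifth.
The perfect fifth is 7 semitones; here we have 6, one semitone narrower: diminished.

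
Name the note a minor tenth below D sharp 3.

Counting three letter names plus an octave down from D lands on B.
A minor tenth spans 15 semitones, so from D#3 the target pitch is B#1.

B sharp 1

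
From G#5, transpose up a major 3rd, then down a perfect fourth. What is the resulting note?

G#5 up a major third → B#5 (4 semitones).
Down a perfect fourth from B#5: F##5 (5 semitones down).

F##5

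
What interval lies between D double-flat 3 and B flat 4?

D to B spans six letter names (D-E-F-G-A-B), plus an octave — that makes it a thirteenth of some quality.
A major thirteenth would be 21 semitones; Dbb3 to Bb4 is 22, one semitone wider, so the interval is augmented.
(Equivalently, a compound augmented sixth: an augmented sixth plus an octave.)

augmented thirteenth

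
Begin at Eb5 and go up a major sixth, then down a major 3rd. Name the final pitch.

Ab5

A major sixth up from Eb5 is C6.
A major third down from C6 is Ab5.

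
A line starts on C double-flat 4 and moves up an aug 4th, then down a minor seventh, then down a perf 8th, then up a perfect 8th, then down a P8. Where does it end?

G flat 2

Cbb4 up an augmented fourth → Fb4 (6 semitones).
Fb4 down a minor seventh → Gb3 (10 semitones).
A perfect octave down from Gb3 is Gb2.
A perfect octave up from Gb2 is Gb3.
A perfect octave down from Gb3 is Gb2.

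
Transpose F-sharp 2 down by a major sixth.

Counting six letter names down from F lands on A.
A major sixth is 9 semitones; 9 semitones down from F#2 gives A1.

A 1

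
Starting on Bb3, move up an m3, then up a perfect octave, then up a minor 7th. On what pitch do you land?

Cb6

Up a minor third from Bb3: Db4 (3 semitones up).
A perfect octave up from Db4 is Db5.
A minor seventh up from Db5 is Cb6.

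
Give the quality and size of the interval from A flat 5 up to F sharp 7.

A to F spans six letter names (A-B-C-D-E-F), plus an octave — that makes it a thirteenth of some quality.
Ab5 to F#7 spans 22 semitones — one semitone wider than the major thirteenth (21) — giving an augmented thirteenth.
(Equivalently, a compound augmented sixth: an augmented sixth plus an octave.)

A13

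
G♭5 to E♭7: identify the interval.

G to E spans six letter names (G-A-B-C-D-E), plus an octave, so the interval is some kind of thirteenth.
Gb5 to Eb7 is 21 semitones, matching the major thirteenth exactly, so the quality is major.
(Equivalently, a compound major sixth: a major sixth plus an octave.)

major 13th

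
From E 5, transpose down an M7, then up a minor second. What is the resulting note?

G flat 4

A major seventh down from E5 is F4.
F4 up a minor second → Gb4 (1 semitone).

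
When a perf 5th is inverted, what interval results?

Interval numbers invert to sum to nine: 5 + 4 = 9, so a fifth inverts to a fourth.
The quality also flips — perfect stays perfect — giving a perfect fourth.

perfect 4th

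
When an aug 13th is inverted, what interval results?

d3

First reduce the compound augmented thirteenth to its simple form, an augmented sixth.
The rule of nine gives the new number: 9 − 6 = 3, so a sixth becomes a third.
The quality also flips — augmented becomes diminished — giving a diminished third.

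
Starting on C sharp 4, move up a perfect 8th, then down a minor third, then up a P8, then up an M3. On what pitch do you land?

C double-sharp 6

Up a perfect octave from C#4: C#5 (12 semitones up).
C#5 down a minor third → A#4 (3 semitones).
Up a perfect octave from A#4: A#5 (12 semitones up).
A#5 up a major third → C##6 (4 semitones).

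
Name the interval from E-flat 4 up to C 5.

E to C spans six letter names (E-F-G-A-B-C): a sixth.
Counting semitones, Eb4→C5 is 9, which is the major sixth.

M6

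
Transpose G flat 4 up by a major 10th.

Counting three letter names plus an octave up from G lands on B.
A major tenth spans 16 semitones, so from Gb4 the target pitch is Bb5.

B flat 5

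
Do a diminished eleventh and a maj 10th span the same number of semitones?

A diminished eleventh = 16 semitones = a major tenth; enharmonically equal.

Yes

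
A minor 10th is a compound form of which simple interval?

minor 3rd

Take out an octave (7 from the number): 10 − 7 = 3.
That makes a minor tenth a compound minor third — an octave plus a minor third.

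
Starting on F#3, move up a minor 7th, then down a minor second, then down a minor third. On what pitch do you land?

A minor seventh up from F#3 is E4.
E4 down a minor second → D#4 (1 semitone).
Down a minor third from D#4: B#3 (3 semitones down).

B#3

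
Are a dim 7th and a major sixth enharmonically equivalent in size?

Yes

A diminished seventh = 9 semitones = a major sixth; enharmonically equal.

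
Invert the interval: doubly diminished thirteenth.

First reduce the compound doubly diminished thirteenth to its simple form, a doubly diminished sixth.
Interval numbers invert to sum to nine: 6 + 3 = 9, so a sixth inverts to a third.
Quality inverts too: doubly diminished becomes doubly augmented. That makes the inversion a doubly augmented third.

AA3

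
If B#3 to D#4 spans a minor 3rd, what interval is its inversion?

The rule of nine gives the new number: 9 − 3 = 6, so a third becomes a sixth.
Quality inverts too: minor becomes major. That makes the inversion a major sixth.

M6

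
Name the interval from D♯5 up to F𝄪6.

M10

D to F spans three letter names (D-E-F), plus an octave — that makes it a tenth of some quality.
Counting semitones, D#5→F##6 is 16, which is the major tenth.
(Equivalently, a compound major third: a major third plus an octave.)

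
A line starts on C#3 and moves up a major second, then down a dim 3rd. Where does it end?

B##2

C#3 up a major second → D#3 (2 semitones).
D#3 down a diminished third → B##2 (2 semitones).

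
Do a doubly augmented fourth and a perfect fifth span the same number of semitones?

Yes

A doubly augmented fourth spans 7 semitones, and a perfect fifth also spans 7 semitones — they're enharmonic.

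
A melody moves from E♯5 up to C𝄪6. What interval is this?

E to C spans six letter names (E-F-G-A-B-C) — that makes it a sixth of some quality.
E#5 to C##6 is 9 semitones, matching the major sixth exactly, so the quality is major.

major sixth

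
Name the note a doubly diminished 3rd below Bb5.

G##5

Counting three letter names down from B lands on G.
A doubly diminished third spans 1 semitone, so from Bb5 the target pitch is G##5.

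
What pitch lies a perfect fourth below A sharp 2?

E sharp 2

The fourth takes the letter from A down to E.
A perfect fourth is 5 semitones; 5 semitones down from A#2 gives E#2.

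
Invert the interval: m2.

The rule of nine gives the new number: 9 − 2 = 7, so a second becomes a seventh.
And minor becomes major under inversion, so we get a major seventh.

M7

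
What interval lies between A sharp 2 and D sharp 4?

perfect eleventh

A to D spans four letter names (A-B-C-D), plus an octave, so the interval is some kind of eleventh.
A#2 to D#4 is 17 semitones, matching the perfect eleventh exactly, so the quality is perfect.
(Equivalently, a compound perfect fourth: a perfect fourth plus an octave.)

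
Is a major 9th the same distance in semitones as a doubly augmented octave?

Yes

A major ninth = 14 semitones = a doubly augmented octave; enharmonically equal.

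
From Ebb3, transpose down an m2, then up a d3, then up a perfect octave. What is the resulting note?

Fbb4

Down a minor second from Ebb3: Db3 (1 semitone down).
A diminished third up from Db3 is Fbb3.
Up a perfect octave from Fbb3: Fbb4 (12 semitones up).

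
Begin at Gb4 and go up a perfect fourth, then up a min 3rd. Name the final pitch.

A perfect fourth up from Gb4 is Cb5.
Cb5 up a minor third → Ebb5 (3 semitones).

Ebb5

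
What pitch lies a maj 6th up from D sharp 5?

The sixth takes the letter from D up to B.
A major sixth is 9 semitones; 9 semitones up from D#5 gives B#5.

B sharp 5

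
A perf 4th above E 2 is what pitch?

A 2

Four letter names up from E: A.
A perfect fourth is 5 semitones; 5 semitones up from E2 gives A2.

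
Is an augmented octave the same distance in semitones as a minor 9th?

Yes

An augmented octave = 13 semitones = a minor ninth; enharmonically equal.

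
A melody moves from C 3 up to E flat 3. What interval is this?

minor third

C to E spans three letter names (C-D-E) — that makes it a third of some quality.
At 3 semitones, C3→Eb3 falls one short of a major third: minor.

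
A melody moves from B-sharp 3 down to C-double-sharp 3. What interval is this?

minor seventh

Descending from B#3 to C##3 is the same interval as ascending C##3 to B#3.
C to B spans seven letter names (C-D-E-F-G-A-B) — that makes it a seventh of some quality.
C##3 to B#3 is 10 semitones, a half step short of the major seventh (11), so this is minor.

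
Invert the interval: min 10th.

First reduce the compound minor tenth to its simple form, a minor third.
The rule of nine gives the new number: 9 − 3 = 6, so a third becomes a sixth.
And minor becomes major under inversion, so we get a major sixth.

major 6th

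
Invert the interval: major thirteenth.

minor 3rd

First reduce the compound major thirteenth to its simple form, a major sixth.
The rule of nine gives the new number: 9 − 6 = 3, so a sixth becomes a third.
The quality also flips — major becomes minor — giving a minor third.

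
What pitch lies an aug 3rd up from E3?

The third takes the letter from E up to G.
Moving 5 semitones up from E3 (the size of an augmented third) reaches G##3.

G##3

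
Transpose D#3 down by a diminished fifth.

The fifth takes the letter from D down to G.
Moving 6 semitones down from D#3 (the size of a diminished fifth) reaches G##2.

G##2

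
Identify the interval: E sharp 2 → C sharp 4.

E to C spans six letter names (E-F-G-A-B-C), plus an octave — that makes it a thirteenth of some quality.
A major thirteenth would be 21 semitones, but E#2 to C#4 is 20 — one semitone narrower, making it a minor thirteenth.
(Equivalently, a compound minor sixth: a minor sixth plus an octave.)

minor thirteenth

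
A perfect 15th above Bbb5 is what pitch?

Bbb7

The letter stays B (same as the start), shifted two octaves up.
A perfect fifteenth spans 24 semitones, so from Bbb5 the target pitch is Bbb7.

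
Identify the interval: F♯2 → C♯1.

Descending from F#2 to C#1 is the same interval as ascending C#1 to F#2.
C to F spans four letter names (C-D-E-F), plus an octave, so the interval is some kind of eleventh.
Counting semitones, C#1→F#2 is 17, which is the perfect eleventh.
(Equivalently, a compound perfect fourth: a perfect fourth plus an octave.)

P11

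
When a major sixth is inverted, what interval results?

minor third

Inverted interval numbers add to nine, so a sixth pairs with a third (6 + 3 = 9).
And major becomes minor under inversion, so we get a minor third.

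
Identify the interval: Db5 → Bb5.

D to B spans six letter names (D-E-F-G-A-B) — that makes it a sixth of some quality.
The major sixth spans 9 semitones, and Db5 to Bb5 is exactly 9 semitones — so this is a major sixth.

major sixth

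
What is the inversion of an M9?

m7

First reduce the compound major ninth to its simple form, a major second.
Interval numbers invert to sum to nine: 2 + 7 = 9, so a second inverts to a seventh.
The quality also flips — major becomes minor — giving a minor seventh.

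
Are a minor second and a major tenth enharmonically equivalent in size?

No

1 semitone (minor second) vs 16 semitones (major tenth): not equal.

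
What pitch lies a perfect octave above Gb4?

Gb5

An octave keeps the letter name G, an octave up from G.
A perfect octave is 12 semitones; 12 semitones up from Gb4 gives Gb5.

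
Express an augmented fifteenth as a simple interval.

Subtracting seven from the interval number removes an octave: 15 − 7 = 8.
That makes an augmented fifteenth a compound augmented octave — an octave plus an augmented octave.

A8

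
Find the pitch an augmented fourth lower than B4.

F4

The fourth takes the letter from B down to F.
An augmented fourth spans 6 semitones, so from B4 the target pitch is F4.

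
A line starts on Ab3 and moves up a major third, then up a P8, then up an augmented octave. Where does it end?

C#6

A major third up from Ab3 is C4.
Up a perfect octave from C4: C5 (12 semitones up).
An augmented octave up from C5 is C#6.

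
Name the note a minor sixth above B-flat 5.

G-flat 6

The sixth takes the letter from B up to G.
A minor sixth spans 8 semitones, so from Bb5 the target pitch is Gb6.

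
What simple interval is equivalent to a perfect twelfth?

Subtracting seven from the interval number removes an octave: 12 − 7 = 5.
So a perfect twelfth is an octave plus a perfect fifth. The quality is unchanged.

P5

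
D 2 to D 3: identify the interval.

perfect 8th

D to D is the same letter name, plus an octave: an octave.
The perfect octave spans 12 semitones, and D2 to D3 is exactly 12 semitones — so this is a perfect octave.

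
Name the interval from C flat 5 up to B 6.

augmented 14th

C to B spans seven letter names (C-D-E-F-G-A-B), plus an octave: a fourteenth.
The major fourteenth is 23 semitones; here we have 24, one semitone wider: augmented.
(Equivalently, a compound augmented seventh: an augmented seventh plus an octave.)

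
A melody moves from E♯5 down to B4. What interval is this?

A4

Descending from E#5 to B4 is the same interval as ascending B4 to E#5.
B to E spans four letter names (B-C-D-E): a fourth.
B4 to E#5 spans 6 semitones — one semitone wider than the perfect fourth (5) — giving an augmented fourth.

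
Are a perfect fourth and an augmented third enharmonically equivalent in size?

A perfect fourth spans 5 semitones, and an augmented third also spans 5 semitones — they're enharmonic.

Yes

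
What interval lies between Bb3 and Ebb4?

d4

B to E spans four letter names (B-C-D-E), so the interval is some kind of fourth.
The perfect fourth is 5 semitones; here we have 4, one semitone narrower: diminished.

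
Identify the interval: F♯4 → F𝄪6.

augmented 15th

F to F is the same letter name, plus 2 octaves — that makes it a fifteenth of some quality.
The perfect fifteenth is 24 semitones; here we have 25, one semitone wider: augmented.
(Equivalently, a compound augmented octave: an augmented octave plus an octave.)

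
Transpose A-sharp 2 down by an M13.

Six letters down from A (plus an octave) reaches C.
A major thirteenth is 21 semitones; 21 semitones down from A#2 gives C#1.

C-sharp 1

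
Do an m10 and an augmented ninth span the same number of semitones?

A minor tenth = 15 semitones = an augmented ninth; enharmonically equal.

Yes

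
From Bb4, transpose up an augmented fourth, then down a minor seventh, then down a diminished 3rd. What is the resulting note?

D##4

Up an augmented fourth from Bb4: E5 (6 semitones up).
A minor seventh down from E5 is F#4.
A diminished third down from F#4 is D##4.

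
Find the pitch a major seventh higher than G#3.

F##4

Seven letter names up from G: F.
Moving 11 semitones up from G#3 (the size of a major seventh) reaches F##4.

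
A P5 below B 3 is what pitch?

Five letter names down from B: E.
A perfect fifth spans 7 semitones, so from B3 the target pitch is E3.

E 3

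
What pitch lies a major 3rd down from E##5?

Counting three letter names down from E lands on C.
Moving 4 semitones down from E##5 (the size of a major third) reaches C##5.

C##5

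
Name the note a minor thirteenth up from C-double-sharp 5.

A-sharp 6

The thirteenth's letter: C up six letter names plus an octave → A.
A minor thirteenth spans 20 semitones, so from C##5 the target pitch is A#6.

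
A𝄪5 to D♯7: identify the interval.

A to D spans four letter names (A-B-C-D), plus an octave — that makes it an eleventh of some quality.
The perfect eleventh is 17 semitones; here we have 16, one semitone narrower: diminished.
(Equivalently, a compound diminished fourth: a diminished fourth plus an octave.)

diminished eleventh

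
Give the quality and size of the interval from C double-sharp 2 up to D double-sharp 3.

major 9th

C to D spans two letter names (C-D), plus an octave, so the interval is some kind of ninth.
The major ninth spans 14 semitones, and C##2 to D##3 is exactly 14 semitones — so this is a major ninth.
(Equivalently, a compound major second: a major second plus an octave.)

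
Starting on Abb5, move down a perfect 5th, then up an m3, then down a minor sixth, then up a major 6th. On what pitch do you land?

Fb5

Abb5 down a perfect fifth → Dbb5 (7 semitones).
Up a minor third from Dbb5: Fbb5 (3 semitones up).
Down a minor sixth from Fbb5: Abb4 (8 semitones down).
Up a major sixth from Abb4: Fb5 (9 semitones up).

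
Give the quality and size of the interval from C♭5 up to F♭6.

C to F spans four letter names (C-D-E-F), plus an octave — that makes it an eleventh of some quality.
The perfect eleventh spans 17 semitones, and Cb5 to Fb6 is exactly 17 semitones — so this is a perfect eleventh.
(Equivalently, a compound perfect fourth: a perfect fourth plus an octave.)

perfect eleventh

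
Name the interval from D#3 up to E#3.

major second

D to E spans two letter names (D-E): a second.
Counting semitones, D#3→E#3 is 2, which is the major second.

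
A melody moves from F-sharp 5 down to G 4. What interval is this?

major seventh

Descending from F#5 to G4 is the same interval as ascending G4 to F#5.
G to F spans seven letter names (G-A-B-C-D-E-F) — that makes it a seventh of some quality.
Counting semitones, G4→F#5 is 11, which is the major seventh.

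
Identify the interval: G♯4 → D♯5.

perfect 5th

G to D spans five letter names (G-A-B-C-D), so the interval is some kind of fifth.
Counting semitones, G#4→D#5 is 7, which is the perfect fifth.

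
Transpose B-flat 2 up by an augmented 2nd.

Two letter names up from B: C.
Moving 3 semitones up from Bb2 (the size of an augmented second) reaches C#3.

C-sharp 3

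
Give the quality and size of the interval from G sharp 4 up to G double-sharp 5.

augmented octave

G to G is the same letter name, plus an octave — that makes it an octave of some quality.
The perfect octave is 12 semitones; here we have 13, one semitone wider: augmented.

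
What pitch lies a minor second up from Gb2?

Abb2

The second takes the letter from G up to A.
A minor second is 1 semitone; 1 semitone up from Gb2 gives Abb2.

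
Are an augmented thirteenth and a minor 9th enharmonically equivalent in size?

An augmented thirteenth spans 22 semitones; a minor ninth spans 13 semitones. They differ by 9.

No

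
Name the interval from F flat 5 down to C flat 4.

Descending from Fb5 to Cb4 is the same interval as ascending Cb4 to Fb5.
C to F spans four letter names (C-D-E-F), plus an octave, so the interval is some kind of eleventh.
The perfect eleventh spans 17 semitones, and Cb4 to Fb5 is exactly 17 semitones — so this is a perfect eleventh.
(Equivalently, a compound perfect fourth: a perfect fourth plus an octave.)

P11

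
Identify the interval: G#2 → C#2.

perfect fifth

Descending from G#2 to C#2 is the same interval as ascending C#2 to G#2.
C to G spans five letter names (C-D-E-F-G), so the interval is some kind of fifth.
The perfect fifth spans 7 semitones, and C#2 to G#2 is exactly 7 semitones — so this is a perfect fifth.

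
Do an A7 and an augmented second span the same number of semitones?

No

An augmented seventh is 12 semitones but an augmented second is 3 semitones — different sizes.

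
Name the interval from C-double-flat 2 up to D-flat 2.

augmented second

C to D spans two letter names (C-D), so the interval is some kind of second.
A major second would be 2 semitones; Cbb2 to Db2 is 3, one semitone wider, so the interval is augmented.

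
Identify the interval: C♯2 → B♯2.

major 7th

C to B spans seven letter names (C-D-E-F-G-A-B), so the interval is some kind of seventh.
C#2 to B#2 is 11 semitones, matching the major seventh exactly, so the quality is major.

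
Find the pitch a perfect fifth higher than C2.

G2

The fifth takes the letter from C up to G.
A perfect fifth spans 7 semitones, so from C2 the target pitch is G2.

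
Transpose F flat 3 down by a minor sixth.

The sixth takes the letter from F down to A.
A minor sixth is 8 semitones; 8 semitones down from Fb3 gives Ab2.

A flat 2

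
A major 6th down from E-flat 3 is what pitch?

G-flat 2

Counting six letter names down from E lands on G.
A major sixth is 9 semitones; 9 semitones down from Eb3 gives Gb2.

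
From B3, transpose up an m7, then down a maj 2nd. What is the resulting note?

A minor seventh up from B3 is A4.
A4 down a major second → G4 (2 semitones).

G4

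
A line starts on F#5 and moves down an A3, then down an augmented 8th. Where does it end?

Down an augmented third from F#5: Db5 (5 semitones down).
An augmented octave down from Db5 is Dbb4.

Dbb4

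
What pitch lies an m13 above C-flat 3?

A-double-flat 4

Six letters up from C (plus an octave) reaches A.
Moving 20 semitones up from Cb3 (the size of a minor thirteenth) reaches Abb4.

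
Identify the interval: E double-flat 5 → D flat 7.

E to D spans seven letter names (E-F-G-A-B-C-D), plus an octave: a fourteenth.
Ebb5 to Db7 is 23 semitones, matching the major fourteenth exactly, so the quality is major.
(Equivalently, a compound major seventh: a major seventh plus an octave.)

major fourteenth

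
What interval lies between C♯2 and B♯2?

C to B spans seven letter names (C-D-E-F-G-A-B), so the interval is some kind of seventh.
C#2 to B#2 is 11 semitones, matching the major seventh exactly, so the quality is major.

M7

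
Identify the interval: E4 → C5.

E to C spans six letter names (E-F-G-A-B-C), so the interval is some kind of sixth.
A major sixth would be 9 semitones, but E4 to C5 is 8 — one semitone narrower, making it a minor sixth.

minor sixth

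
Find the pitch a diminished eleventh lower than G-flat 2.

D 1

Four letters down from G (plus an octave) reaches D.
Moving 16 semitones down from Gb2 (the size of a diminished eleventh) reaches D1.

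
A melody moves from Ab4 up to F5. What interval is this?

A to F spans six letter names (A-B-C-D-E-F), so the interval is some kind of sixth.
The major sixth spans 9 semitones, and Ab4 to F5 is exactly 9 semitones — so this is a major sixth.

major sixth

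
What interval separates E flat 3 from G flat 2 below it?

major 6th

Descending from Eb3 to Gb2 is the same interval as ascending Gb2 to Eb3.
G to E spans six letter names (G-A-B-C-D-E) — that makes it a sixth of some quality.
The major sixth spans 9 semitones, and Gb2 to Eb3 is exactly 9 semitones — so this is a major sixth.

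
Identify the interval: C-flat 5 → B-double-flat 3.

major ninth

Descending from Cb5 to Bbb3 is the same interval as ascending Bbb3 to Cb5.
B to C spans two letter names (B-C), plus an octave, so the interval is some kind of ninth.
The major ninth spans 14 semitones, and Bbb3 to Cb5 is exactly 14 semitones — so this is a major ninth.
(Equivalently, a compound major second: a major second plus an octave.)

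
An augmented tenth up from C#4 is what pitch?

E##5

Three letters up from C (plus an octave) reaches E.
An augmented tenth spans 17 semitones, so from C#4 the target pitch is E##5.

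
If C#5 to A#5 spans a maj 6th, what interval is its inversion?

Inverted interval numbers add to nine, so a sixth pairs with a third (6 + 3 = 9).
Quality inverts too: major becomes minor. That makes the inversion a minor third.

m3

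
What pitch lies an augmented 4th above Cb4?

F4

Counting four letter names up from C lands on F.
Moving 6 semitones up from Cb4 (the size of an augmented fourth) reaches F4.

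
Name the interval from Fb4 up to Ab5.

M10

F to A spans three letter names (F-G-A), plus an octave: a tenth.
Fb4 to Ab5 is 16 semitones, matching the major tenth exactly, so the quality is major.
(Equivalently, a compound major third: a major third plus an octave.)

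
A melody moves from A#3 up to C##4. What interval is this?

major third

A to C spans three letter names (A-B-C) — that makes it a third of some quality.
A#3 to C##4 is 4 semitones, matching the major third exactly, so the quality is major.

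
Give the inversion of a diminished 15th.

augmented unison

First reduce the compound diminished fifteenth to its simple form, a diminished octave.
Interval numbers invert to sum to nine: 8 + 1 = 9, so an octave inverts to a unison.
The quality also flips — diminished becomes augmented — giving an augmented unison.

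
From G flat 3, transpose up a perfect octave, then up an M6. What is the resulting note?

Gb3 up a perfect octave → Gb4 (12 semitones).
Up a major sixth from Gb4: Eb5 (9 semitones up).

E flat 5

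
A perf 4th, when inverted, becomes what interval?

Inverted interval numbers add to nine, so a fourth pairs with a fifth (4 + 5 = 9).
The quality also flips — perfect stays perfect — giving a perfect fifth.

perfect 5th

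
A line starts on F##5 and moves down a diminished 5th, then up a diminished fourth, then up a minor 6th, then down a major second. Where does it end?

F##5 down a diminished fifth → B##4 (6 semitones).
B##4 up a diminished fourth → E#5 (4 semitones).
Up a minor sixth from E#5: C#6 (8 semitones up).
C#6 down a major second → B5 (2 semitones).

B5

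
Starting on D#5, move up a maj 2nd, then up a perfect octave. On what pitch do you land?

D#5 up a major second → E#5 (2 semitones).
E#5 up a perfect octave → E#6 (12 semitones).

E#6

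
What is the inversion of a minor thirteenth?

M3

First reduce the compound minor thirteenth to its simple form, a minor sixth.
The rule of nine gives the new number: 9 − 6 = 3, so a sixth becomes a third.
And minor becomes major under inversion, so we get a major third.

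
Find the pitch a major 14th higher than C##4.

Counting seven letter names plus an octave up from C lands on B.
Moving 23 semitones up from C##4 (the size of a major fourteenth) reaches B##5.

B##5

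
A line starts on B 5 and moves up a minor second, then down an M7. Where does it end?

D flat 5

B5 up a minor second → C6 (1 semitone).
C6 down a major seventh → Db5 (11 semitones).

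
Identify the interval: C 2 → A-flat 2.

minor sixth

C to A spans six letter names (C-D-E-F-G-A) — that makes it a sixth of some quality.
At 8 semitones, C2→Ab2 falls one short of a major sixth: minor.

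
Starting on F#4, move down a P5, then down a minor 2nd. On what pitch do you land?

A perfect fifth down from F#4 is B3.
Down a minor second from B3: A#3 (1 semitone down).

A#3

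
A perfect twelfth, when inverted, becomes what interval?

perfect 4th

First reduce the compound perfect twelfth to its simple form, a perfect fifth.
Interval numbers invert to sum to nine: 5 + 4 = 9, so a fifth inverts to a fourth.
Quality inverts too: perfect stays perfect. That makes the inversion a perfect fourth.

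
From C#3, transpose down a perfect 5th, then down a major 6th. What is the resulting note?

A1

C#3 down a perfect fifth → F#2 (7 semitones).
A major sixth down from F#2 is A1.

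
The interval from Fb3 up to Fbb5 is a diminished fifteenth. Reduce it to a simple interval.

diminished octave

Take out an octave (7 from the number): 15 − 7 = 8.
That makes a diminished fifteenth a compound diminished octave — an octave plus a diminished octave.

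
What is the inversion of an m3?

The rule of nine gives the new number: 9 − 3 = 6, so a third becomes a sixth.
The quality also flips — minor becomes major — giving a major sixth.

M6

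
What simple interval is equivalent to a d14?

diminished 7th

Subtracting seven from the interval number removes an octave: 14 − 7 = 7.
So a diminished fourteenth is an octave plus a diminished seventh. The quality is unchanged.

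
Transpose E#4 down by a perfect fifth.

Counting five letter names down from E lands on A.
Moving 7 semitones down from E#4 (the size of a perfect fifth) reaches A#3.

A#3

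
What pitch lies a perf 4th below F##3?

C##3

Four letter names down from F: C.
Moving 5 semitones down from F##3 (the size of a perfect fourth) reaches C##3.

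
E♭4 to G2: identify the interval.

minor thirteenth

Descending from Eb4 to G2 is the same interval as ascending G2 to Eb4.
G to E spans six letter names (G-A-B-C-D-E), plus an octave: a thirteenth.
G2 to Eb4 is 20 semitones, a half step short of the major thirteenth (21), so this is minor.
(Equivalently, a compound minor sixth: a minor sixth plus an octave.)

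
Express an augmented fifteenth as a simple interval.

Subtracting seven from the interval number removes an octave: 15 − 7 = 8.
So an augmented fifteenth is an octave plus an augmented octave. The quality is unchanged.

augmented 8th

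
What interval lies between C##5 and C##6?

C to C is the same letter name, plus an octave — that makes it an octave of some quality.
C##5 to C##6 is 12 semitones, matching the perfect octave exactly, so the quality is perfect.

perfect octave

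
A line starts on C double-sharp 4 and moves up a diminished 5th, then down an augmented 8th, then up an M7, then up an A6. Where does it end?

A diminished fifth up from C##4 is G#4.
Down an augmented octave from G#4: G3 (13 semitones down).
G3 up a major seventh → F#4 (11 semitones).
Up an augmented sixth from F#4: D##5 (10 semitones up).

D double-sharp 5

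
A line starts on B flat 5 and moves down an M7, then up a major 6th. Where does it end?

Down a major seventh from Bb5: Cb5 (11 semitones down).
Up a major sixth from Cb5: Ab5 (9 semitones up).

A flat 5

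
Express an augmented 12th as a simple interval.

Subtracting seven from the interval number removes an octave: 12 − 7 = 5.
That makes an augmented twelfth a compound augmented fifth — an octave plus an augmented fifth.

augmented fifth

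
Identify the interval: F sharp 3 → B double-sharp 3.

AA4

F to B spans four letter names (F-G-A-B): a fourth.
The perfect fourth is 5 semitones; here we have 7, two semitones wider: doubly augmented.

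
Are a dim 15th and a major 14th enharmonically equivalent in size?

Yes

A diminished fifteenth = 23 semitones = a major fourteenth; enharmonically equal.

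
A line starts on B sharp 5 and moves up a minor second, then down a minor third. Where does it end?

A minor second up from B#5 is C#6.
C#6 down a minor third → A#5 (3 semitones).

A sharp 5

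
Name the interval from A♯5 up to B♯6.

A to B spans two letter names (A-B), plus an octave — that makes it a ninth of some quality.
Counting semitones, A#5→B#6 is 14, which is the major ninth.
(Equivalently, a compound major second: a major second plus an octave.)

major ninth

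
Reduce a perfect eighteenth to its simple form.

perfect fourth

Subtracting seven from the interval number removes an octave: 18 − 14 = 4.
So a perfect eighteenth is 2 octaves plus a perfect fourth. The quality is unchanged.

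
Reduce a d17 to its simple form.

diminished 3rd

Each octave removed subtracts seven from the number: 17 − 14 = 3.
Quality carries through unchanged, so the simple form is a diminished third.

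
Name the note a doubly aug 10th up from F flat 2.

The tenth's letter: F up three letter names plus an octave → A.
A doubly augmented tenth is 18 semitones; 18 semitones up from Fb2 gives A#3.

A sharp 3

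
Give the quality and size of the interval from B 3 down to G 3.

Descending from B3 to G3 is the same interval as ascending G3 to B3.
G to B spans three letter names (G-A-B), so the interval is some kind of third.
G3 to B3 is 4 semitones, matching the major third exactly, so the quality is major.

major third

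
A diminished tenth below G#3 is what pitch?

E##2

Counting three letter names plus an octave down from G lands on E.
A diminished tenth spans 14 semitones, so from G#3 the target pitch is E##2.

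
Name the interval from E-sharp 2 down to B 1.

Descending from E#2 to B1 is the same interval as ascending B1 to E#2.
B to E spans four letter names (B-C-D-E), so the interval is some kind of fourth.
A perfect fourth would be 5 semitones; B1 to E#2 is 6, one semitone wider, so the interval is augmented.

A4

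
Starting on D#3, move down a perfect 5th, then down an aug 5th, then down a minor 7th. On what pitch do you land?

D#3 down a perfect fifth → G#2 (7 semitones).
An augmented fifth down from G#2 is C2.
Down a minor seventh from C2: D1 (10 semitones down).

D1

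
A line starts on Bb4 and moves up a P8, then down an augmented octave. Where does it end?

Bbb4

Up a perfect octave from Bb4: Bb5 (12 semitones up).
Bb5 down an augmented octave → Bbb4 (13 semitones).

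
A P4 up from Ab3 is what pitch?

Db4

The fourth takes the letter from A up to D.
Moving 5 semitones up from Ab3 (the size of a perfect fourth) reaches Db4.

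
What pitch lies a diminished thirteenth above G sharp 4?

E flat 6

Counting six letter names plus an octave up from G lands on E.
A diminished thirteenth spans 19 semitones, so from G#4 the target pitch is Eb6.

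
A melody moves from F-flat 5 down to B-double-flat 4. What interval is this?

Descending from Fb5 to Bbb4 is the same interval as ascending Bbb4 to Fb5.
B to F spans five letter names (B-C-D-E-F), so the interval is some kind of fifth.
The perfect fifth spans 7 semitones, and Bbb4 to Fb5 is exactly 7 semitones — so this is a perfect fifth.

perfect fifth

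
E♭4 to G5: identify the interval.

M10

E to G spans three letter names (E-F-G), plus an octave, so the interval is some kind of tenth.
The major tenth spans 16 semitones, and Eb4 to G5 is exactly 16 semitones — so this is a major tenth.
(Equivalently, a compound major third: a major third plus an octave.)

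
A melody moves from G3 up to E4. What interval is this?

G to E spans six letter names (G-A-B-C-D-E), so the interval is some kind of sixth.
G3 to E4 is 9 semitones, matching the major sixth exactly, so the quality is major.

major sixth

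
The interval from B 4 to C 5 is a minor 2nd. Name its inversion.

Inverted interval numbers add to nine, so a second pairs with a seventh (2 + 7 = 9).
Quality inverts too: minor becomes major. That makes the inversion a major seventh.

M7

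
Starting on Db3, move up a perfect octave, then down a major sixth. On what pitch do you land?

Db3 up a perfect octave → Db4 (12 semitones).
Down a major sixth from Db4: Fb3 (9 semitones down).

Fb3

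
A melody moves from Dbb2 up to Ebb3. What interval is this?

major ninth

D to E spans two letter names (D-E), plus an octave — that makes it a ninth of some quality.
Dbb2 to Ebb3 is 14 semitones, matching the major ninth exactly, so the quality is major.
(Equivalently, a compound major second: a major second plus an octave.)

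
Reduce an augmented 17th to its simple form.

augmented 3rd

Each octave removed subtracts seven from the number: 17 − 14 = 3.
Quality carries through unchanged, so the simple form is an augmented third.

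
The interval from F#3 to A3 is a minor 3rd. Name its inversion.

major 6th

Interval numbers invert to sum to nine: 3 + 6 = 9, so a third inverts to a sixth.
And minor becomes major under inversion, so we get a major sixth.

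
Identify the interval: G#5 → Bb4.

Descending from G#5 to Bb4 is the same interval as ascending Bb4 to G#5.
B to G spans six letter names (B-C-D-E-F-G) — that makes it a sixth of some quality.
The major sixth is 9 semitones; here we have 10, one semitone wider: augmented.

augmented sixth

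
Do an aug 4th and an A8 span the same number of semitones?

An augmented fourth spans 6 semitones; an augmented octave spans 13 semitones. They differ by 7.

No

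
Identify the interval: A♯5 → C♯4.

major thirteenth

Descending from A#5 to C#4 is the same interval as ascending C#4 to A#5.
C to A spans six letter names (C-D-E-F-G-A), plus an octave — that makes it a thirteenth of some quality.
C#4 to A#5 is 21 semitones, matching the major thirteenth exactly, so the quality is major.
(Equivalently, a compound major sixth: a major sixth plus an octave.)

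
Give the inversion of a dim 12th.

First reduce the compound diminished twelfth to its simple form, a diminished fifth.
The rule of nine gives the new number: 9 − 5 = 4, so a fifth becomes a fourth.
And diminished becomes augmented under inversion, so we get an augmented fourth.

A4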